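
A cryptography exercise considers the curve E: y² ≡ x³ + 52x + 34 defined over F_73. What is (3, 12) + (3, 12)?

(26, 37)

tangent at (3, 12): λ = (3·3² + 52)/(2·12) ≡ 6/24. 24⁻¹ ≡ 70 (mod 73) since 24·70 = 1680 ≡ 1, so λ ≡ 6·70 ≡ 55.
  x = λ² - 3 - 3 = 3025 - 6 ≡ 26; y = λ·(3 - 26) - 12 ≡ 37. → (26, 37)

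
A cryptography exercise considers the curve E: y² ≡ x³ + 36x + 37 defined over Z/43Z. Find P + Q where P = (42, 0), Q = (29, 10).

(42, 0) + (29, 10). λ = (10 - 0)/(29 - 42) ≡ 10/30 mod 43. 30⁻¹ ≡ 33 (mod 43), so λ ≡ 29.
  x = λ² - 42 - 29 = 841 - 71 ≡ 39; y = λ·(42 - 39) - 0 ≡ 1. → (39, 1)

(39, 1)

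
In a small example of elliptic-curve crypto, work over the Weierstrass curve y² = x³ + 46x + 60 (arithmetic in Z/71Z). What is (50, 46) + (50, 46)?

(45, 23)

tangent at (50, 46): λ = (3·50² + 46)/(2·46) ≡ 20/21. 21⁻¹ ≡ 44 (mod 71) since 21·44 = 924 ≡ 1, so λ ≡ 20·44 ≡ 28.
  x = λ² - 50 - 50 = 784 - 100 ≡ 45; y = λ·(50 - 45) - 46 ≡ 23. → (45, 23)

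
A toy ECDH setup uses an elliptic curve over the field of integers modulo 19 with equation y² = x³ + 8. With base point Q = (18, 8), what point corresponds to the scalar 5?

Double-and-add on 5 = (101)₂. Start with Q = (18, 8) for the leading 1-bit.
double: tangent at (18, 8): λ = (3·18² + 0)/(2·8) ≡ 3/16. 16⁻¹ ≡ 6 (mod 19), so λ ≡ 3·6 ≡ 18.
  x = λ² - 18 - 18 = 324 - 36 ≡ 3; y = λ·(18 - 3) - 8 ≡ 15. → (3, 15)
double: tangent at (3, 15): λ = (3·3² + 0)/(2·15) ≡ 8/11. 11⁻¹ ≡ 7 (mod 19) since 11·7 = 77 ≡ 1, so λ ≡ 8·7 ≡ 18.
  x = λ² - 3 - 3 = 324 - 6 ≡ 14; y = λ·(3 - 14) - 15 ≡ 15. → (14, 15)
add Q: (14, 15) + (18, 8). λ = (8 - 15)/(18 - 14) ≡ 12/4 mod 19. 4⁻¹ ≡ 5 (mod 19), so λ ≡ 3.
  x = λ² - 14 - 18 = 9 - 32 ≡ 15; y = λ·(14 - 15) - 15 ≡ 1. → (15, 1)

(15, 1)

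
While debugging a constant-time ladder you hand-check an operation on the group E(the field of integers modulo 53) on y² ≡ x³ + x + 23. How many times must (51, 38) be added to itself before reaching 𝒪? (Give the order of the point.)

2P: tangent at (51, 38): λ = (3·51² + 1)/(2·38) ≡ 13/23. 23⁻¹ ≡ 30 (mod 53), so λ ≡ 13·30 ≡ 19.
  x = λ² - 51 - 51 = 361 - 102 ≡ 47; y = λ·(51 - 47) - 38 ≡ 38. → (47, 38)
3P: (47, 38) + (51, 38). λ = (38 - 38)/(51 - 47) ≡ 0/4 mod 53. 4⁻¹ ≡ 40 (mod 53), so λ ≡ 0.
  x = λ² - 47 - 51 = 0 - 98 ≡ 8; y = λ·(47 - 8) - 38 ≡ 15. → (8, 15)
4P: (8, 15) + (51, 38). λ = (38 - 15)/(51 - 8) ≡ 23/43 mod 53. 43⁻¹ ≡ 37 (mod 53), so λ ≡ 3.
  x = λ² - 8 - 51 = 9 - 59 ≡ 3; y = λ·(8 - 3) - 15 ≡ 0. → (3, 0)
5P: (3, 0) + (51, 38). λ = (38 - 0)/(51 - 3) ≡ 38/48 mod 53. 48⁻¹ ≡ 21 (mod 53), so λ ≡ 3.
  x = λ² - 3 - 51 = 9 - 54 ≡ 8; y = λ·(3 - 8) - 0 ≡ 38. → (8, 38)
6P: (8, 38) + (51, 38). λ = (38 - 38)/(51 - 8) ≡ 0/43 mod 53. 43⁻¹ ≡ 37 (mod 53), so λ ≡ 0.
  x = λ² - 8 - 51 = 0 - 59 ≡ 47; y = λ·(8 - 47) - 38 ≡ 15. → (47, 15)
7P: (47, 15) + (51, 38). λ = (38 - 15)/(51 - 47) ≡ 23/4 mod 53. 4⁻¹ ≡ 40 (mod 53) since 4·40 = 160 ≡ 1, so λ ≡ 19.
  x = λ² - 47 - 51 = 361 - 98 ≡ 51; y = λ·(47 - 51) - 15 ≡ 15. → (51, 15)
8P: (51, 15) + (51, 38): same x and y₁ ≡ -y₂, so the sum is 𝒪.
8P = 𝒪, so the order is 8.

8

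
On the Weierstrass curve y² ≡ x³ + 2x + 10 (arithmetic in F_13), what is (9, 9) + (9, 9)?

tangent at (9, 9): λ = (3·9² + 2)/(2·9) ≡ 11/5. 5⁻¹ ≡ 8 (mod 13) since 5·8 = 40 ≡ 1, so λ ≡ 11·8 ≡ 10.
  x = λ² - 9 - 9 = 100 - 18 ≡ 4; y = λ·(9 - 4) - 9 ≡ 2. → (4, 2)

(4, 2)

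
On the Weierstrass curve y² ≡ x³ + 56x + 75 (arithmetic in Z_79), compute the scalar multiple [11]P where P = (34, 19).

Double-and-add on 11 = (1011)₂. Start with P = (34, 19) for the leading 1-bit.
double: tangent at (34, 19): λ = (3·34² + 56)/(2·19) ≡ 48/38. 38⁻¹ ≡ 52 (mod 79), so λ ≡ 48·52 ≡ 47.
  x = λ² - 34 - 34 = 2209 - 68 ≡ 8; y = λ·(34 - 8) - 19 ≡ 18. → (8, 18)
double: tangent at (8, 18): λ = (3·8² + 56)/(2·18) ≡ 11/36. 36⁻¹ ≡ 11 (mod 79), so λ ≡ 11·11 ≡ 42.
  x = λ² - 8 - 8 = 1764 - 16 ≡ 10; y = λ·(8 - 10) - 18 ≡ 56. → (10, 56)
add P: (10, 56) + (34, 19). λ = (19 - 56)/(34 - 10) ≡ 42/24 mod 79. 24⁻¹ ≡ 56 (mod 79), so λ ≡ 61.
  x = λ² - 10 - 34 = 3721 - 44 ≡ 43; y = λ·(10 - 43) - 56 ≡ 64. → (43, 64)
double: tangent at (43, 64): λ = (3·43² + 56)/(2·64) ≡ 73/49. 49⁻¹ ≡ 50 (mod 79), so λ ≡ 73·50 ≡ 16.
  x = λ² - 43 - 43 = 256 - 86 ≡ 12; y = λ·(43 - 12) - 64 ≡ 37. → (12, 37)
add P: (12, 37) + (34, 19). λ = (19 - 37)/(34 - 12) ≡ 61/22 mod 79. 22⁻¹ ≡ 18 (mod 79) since 22·18 = 396 ≡ 1, so λ ≡ 71.
  x = λ² - 12 - 34 = 5041 - 46 ≡ 18; y = λ·(12 - 18) - 37 ≡ 11. → (18, 11)

(18, 11)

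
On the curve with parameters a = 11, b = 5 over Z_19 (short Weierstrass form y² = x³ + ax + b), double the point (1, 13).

tangent at (1, 13): λ = (3·1² + 11)/(2·13) ≡ 14/7. 7⁻¹ ≡ 11 (mod 19) since 7·11 = 77 ≡ 1, so λ ≡ 14·11 ≡ 2.
  x = λ² - 1 - 1 = 4 - 2 ≡ 2; y = λ·(1 - 2) - 13 ≡ 4. → (2, 4)

(2, 4)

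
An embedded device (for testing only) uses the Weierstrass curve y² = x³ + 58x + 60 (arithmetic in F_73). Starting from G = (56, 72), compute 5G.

Repeated addition: build up to 5G.
2G: tangent at (56, 72): λ = (3·56² + 58)/(2·72) ≡ 49/71. 71⁻¹ ≡ 36 (mod 73) since 71·36 = 2556 ≡ 1, so λ ≡ 49·36 ≡ 12.
  x = λ² - 56 - 56 = 144 - 112 ≡ 32; y = λ·(56 - 32) - 72 ≡ 70. → (32, 70)
3G: (32, 70) + (56, 72). λ = (72 - 70)/(56 - 32) ≡ 2/24 mod 73. 24⁻¹ ≡ 70 (mod 73) since 24·70 = 1680 ≡ 1, so λ ≡ 67.
  x = λ² - 32 - 56 = 4489 - 88 ≡ 21; y = λ·(32 - 21) - 70 ≡ 10. → (21, 10)
4G: (21, 10) + (56, 72). λ = (72 - 10)/(56 - 21) ≡ 62/35 mod 73. 35⁻¹ ≡ 48 (mod 73) since 35·48 = 1680 ≡ 1, so λ ≡ 56.
  x = λ² - 21 - 56 = 3136 - 77 ≡ 66; y = λ·(21 - 66) - 10 ≡ 25. → (66, 25)
5G: (66, 25) + (56, 72). λ = (72 - 25)/(56 - 66) ≡ 47/63 mod 73. 63⁻¹ ≡ 51 (mod 73), so λ ≡ 61.
  x = λ² - 66 - 56 = 3721 - 122 ≡ 22; y = λ·(66 - 22) - 25 ≡ 31. → (22, 31)

(22, 31)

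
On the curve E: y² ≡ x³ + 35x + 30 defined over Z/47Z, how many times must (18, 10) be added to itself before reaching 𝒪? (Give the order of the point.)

2P: tangent at (18, 10): λ = (3·18² + 35)/(2·10) ≡ 20/20. 20⁻¹ ≡ 40 (mod 47) since 20·40 = 800 ≡ 1, so λ ≡ 20·40 ≡ 1.
  x = λ² - 18 - 18 = 1 - 36 ≡ 12; y = λ·(18 - 12) - 10 ≡ 43. → (12, 43)
3P: (12, 43) + (18, 10). λ = (10 - 43)/(18 - 12) ≡ 14/6 mod 47. 6⁻¹ ≡ 8 (mod 47) since 6·8 = 48 ≡ 1, so λ ≡ 18.
  x = λ² - 12 - 18 = 324 - 30 ≡ 12; y = λ·(12 - 12) - 43 ≡ 4. → (12, 4)
4P: (12, 4) + (18, 10). λ = (10 - 4)/(18 - 12) ≡ 6/6 mod 47. 6⁻¹ ≡ 8 (mod 47), so λ ≡ 1.
  x = λ² - 12 - 18 = 1 - 30 ≡ 18; y = λ·(12 - 18) - 4 ≡ 37. → (18, 37)
5P: (18, 37) + (18, 10): same x and y₁ ≡ -y₂, so the sum is 𝒪.
5P = 𝒪, so the order is 5.

5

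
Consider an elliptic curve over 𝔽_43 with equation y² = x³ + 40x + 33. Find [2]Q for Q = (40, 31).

tangent at (40, 31): λ = (3·40² + 40)/(2·31) ≡ 24/19. 19⁻¹ ≡ 34 (mod 43) since 19·34 = 646 ≡ 1, so λ ≡ 24·34 ≡ 42.
  x = λ² - 40 - 40 = 1764 - 80 ≡ 7; y = λ·(40 - 7) - 31 ≡ 22. → (7, 22)

(7, 22)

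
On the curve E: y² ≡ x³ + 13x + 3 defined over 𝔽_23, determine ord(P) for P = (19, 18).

7

2P: tangent at (19, 18): λ = (3·19² + 13)/(2·18) ≡ 15/13. 13⁻¹ ≡ 16 (mod 23), so λ ≡ 15·16 ≡ 10.
  x = λ² - 19 - 19 = 100 - 38 ≡ 16; y = λ·(19 - 16) - 18 ≡ 12. → (16, 12)
3P: (16, 12) + (19, 18). λ = (18 - 12)/(19 - 16) ≡ 6/3 mod 23. 3⁻¹ ≡ 8 (mod 23) since 3·8 = 24 ≡ 1, so λ ≡ 2.
  x = λ² - 16 - 19 = 4 - 35 ≡ 15; y = λ·(16 - 15) - 12 ≡ 13. → (15, 13)
4P: (15, 13) + (19, 18). λ = (18 - 13)/(19 - 15) ≡ 5/4 mod 23. 4⁻¹ ≡ 6 (mod 23) since 4·6 = 24 ≡ 1, so λ ≡ 7.
  x = λ² - 15 - 19 = 49 - 34 ≡ 15; y = λ·(15 - 15) - 13 ≡ 10. → (15, 10)
5P: (15, 10) + (19, 18). λ = (18 - 10)/(19 - 15) ≡ 8/4 mod 23. 4⁻¹ ≡ 6 (mod 23), so λ ≡ 2.
  x = λ² - 15 - 19 = 4 - 34 ≡ 16; y = λ·(15 - 16) - 10 ≡ 11. → (16, 11)
6P: (16, 11) + (19, 18). λ = (18 - 11)/(19 - 16) ≡ 7/3 mod 23. 3⁻¹ ≡ 8 (mod 23), so λ ≡ 10.
  x = λ² - 16 - 19 = 100 - 35 ≡ 19; y = λ·(16 - 19) - 11 ≡ 5. → (19, 5)
7P: (19, 5) + (19, 18): same x and y₁ ≡ -y₂, so the sum is O.
7P = O, so the order is 7.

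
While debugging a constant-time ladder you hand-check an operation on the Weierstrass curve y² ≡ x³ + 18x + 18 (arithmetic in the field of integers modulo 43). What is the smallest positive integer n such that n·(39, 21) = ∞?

2P: tangent at (39, 21): λ = (3·39² + 18)/(2·21) ≡ 23/42. 42⁻¹ ≡ 42 (mod 43), so λ ≡ 23·42 ≡ 20.
  x = λ² - 39 - 39 = 400 - 78 ≡ 21; y = λ·(39 - 21) - 21 ≡ 38. → (21, 38)
3P: (21, 38) + (39, 21). λ = (21 - 38)/(39 - 21) ≡ 26/18 mod 43. 18⁻¹ ≡ 12 (mod 43), so λ ≡ 11.
  x = λ² - 21 - 39 = 121 - 60 ≡ 18; y = λ·(21 - 18) - 38 ≡ 38. → (18, 38)
4P: (18, 38) + (39, 21). λ = (21 - 38)/(39 - 18) ≡ 26/21 mod 43. 21⁻¹ ≡ 41 (mod 43), so λ ≡ 34.
  x = λ² - 18 - 39 = 1156 - 57 ≡ 24; y = λ·(18 - 24) - 38 ≡ 16. → (24, 16)
5P: (24, 16) + (39, 21). λ = (21 - 16)/(39 - 24) ≡ 5/15 mod 43. 15⁻¹ ≡ 23 (mod 43), so λ ≡ 29.
  x = λ² - 24 - 39 = 841 - 63 ≡ 4; y = λ·(24 - 4) - 16 ≡ 5. → (4, 5)
6P: (4, 5) + (39, 21). λ = (21 - 5)/(39 - 4) ≡ 16/35 mod 43. 35⁻¹ ≡ 16 (mod 43), so λ ≡ 41.
  x = λ² - 4 - 39 = 1681 - 43 ≡ 4; y = λ·(4 - 4) - 5 ≡ 38. → (4, 38)
7P: (4, 38) + (39, 21). λ = (21 - 38)/(39 - 4) ≡ 26/35 mod 43. 35⁻¹ ≡ 16 (mod 43) since 35·16 = 560 ≡ 1, so λ ≡ 29.
  x = λ² - 4 - 39 = 841 - 43 ≡ 24; y = λ·(4 - 24) - 38 ≡ 27. → (24, 27)
8P: (24, 27) + (39, 21). λ = (21 - 27)/(39 - 24) ≡ 37/15 mod 43. 15⁻¹ ≡ 23 (mod 43), so λ ≡ 34.
  x = λ² - 24 - 39 = 1156 - 63 ≡ 18; y = λ·(24 - 18) - 27 ≡ 5. → (18, 5)
9P: (18, 5) + (39, 21). λ = (21 - 5)/(39 - 18) ≡ 16/21 mod 43. 21⁻¹ ≡ 41 (mod 43), so λ ≡ 11.
  x = λ² - 18 - 39 = 121 - 57 ≡ 21; y = λ·(18 - 21) - 5 ≡ 5. → (21, 5)
10P: (21, 5) + (39, 21). λ = (21 - 5)/(39 - 21) ≡ 16/18 mod 43. 18⁻¹ ≡ 12 (mod 43) since 18·12 = 216 ≡ 1, so λ ≡ 20.
  x = λ² - 21 - 39 = 400 - 60 ≡ 39; y = λ·(21 - 39) - 5 ≡ 22. → (39, 22)
11P: (39, 22) + (39, 21): same x and y₁ ≡ -y₂, so the sum is ∞.
11P = ∞, so the order is 11.

11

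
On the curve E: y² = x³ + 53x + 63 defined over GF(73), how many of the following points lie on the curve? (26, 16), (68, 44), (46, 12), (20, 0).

2

(26, 16): 16² ≡ 37, rhs ≡ 37 → on.
(68, 44): 44² ≡ 38, rhs ≡ 38 → on.
(46, 12): 12² ≡ 71, rhs ≡ 46 → off.
(20, 0): 0² ≡ 0, rhs ≡ 71 → off.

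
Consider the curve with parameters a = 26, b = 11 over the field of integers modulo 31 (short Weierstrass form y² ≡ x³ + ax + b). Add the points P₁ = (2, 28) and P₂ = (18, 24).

(2, 28) + (18, 24). λ = (24 - 28)/(18 - 2) ≡ 27/16 mod 31. 16⁻¹ ≡ 2 (mod 31), so λ ≡ 23.
  x = λ² - 2 - 18 = 529 - 20 ≡ 13; y = λ·(2 - 13) - 28 ≡ 29. → (13, 29)

(13, 29)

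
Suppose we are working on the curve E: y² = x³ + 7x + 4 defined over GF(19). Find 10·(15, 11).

Write Q = (15, 11).
Double-and-add on 10 = (1010)₂. Start with Q = (15, 11) for the leading 1-bit.
double: tangent at (15, 11): λ = (3·15² + 7)/(2·11) ≡ 17/3. 3⁻¹ ≡ 13 (mod 19), so λ ≡ 17·13 ≡ 12.
  x = λ² - 15 - 15 = 144 - 30 ≡ 0; y = λ·(15 - 0) - 11 ≡ 17. → (0, 17)
double: tangent at (0, 17): λ = (3·0² + 7)/(2·17) ≡ 7/15. 15⁻¹ ≡ 14 (mod 19) since 15·14 = 210 ≡ 1, so λ ≡ 7·14 ≡ 3.
  x = λ² - 0 - 0 = 9 - 0 ≡ 9; y = λ·(0 - 9) - 17 ≡ 13. → (9, 13)
add Q: (9, 13) + (15, 11). λ = (11 - 13)/(15 - 9) ≡ 17/6 mod 19. 6⁻¹ ≡ 16 (mod 19), so λ ≡ 6.
  x = λ² - 9 - 15 = 36 - 24 ≡ 12; y = λ·(9 - 12) - 13 ≡ 7. → (12, 7)
double: tangent at (12, 7): λ = (3·12² + 7)/(2·7) ≡ 2/14. 14⁻¹ ≡ 15 (mod 19), so λ ≡ 2·15 ≡ 11.
  x = λ² - 12 - 12 = 121 - 24 ≡ 2; y = λ·(12 - 2) - 7 ≡ 8. → (2, 8)

(2, 8)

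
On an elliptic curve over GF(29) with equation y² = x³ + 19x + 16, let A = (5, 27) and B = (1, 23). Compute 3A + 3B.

(1, 23)

First 3A:
Repeated addition: build up to 3A.
2A: tangent at (5, 27): λ = (3·5² + 19)/(2·27) ≡ 7/25. 25⁻¹ ≡ 7 (mod 29), so λ ≡ 7·7 ≡ 20.
  x = λ² - 5 - 5 = 400 - 10 ≡ 13; y = λ·(5 - 13) - 27 ≡ 16. → (13, 16)
3A: (13, 16) + (5, 27). λ = (27 - 16)/(5 - 13) ≡ 11/21 mod 29. 21⁻¹ ≡ 18 (mod 29), so λ ≡ 24.
  x = λ² - 13 - 5 = 576 - 18 ≡ 7; y = λ·(13 - 7) - 16 ≡ 12. → (7, 12)
3A = (7, 12).
Next 3B:
Repeated addition: build up to 3B.
2B: tangent at (1, 23): λ = (3·1² + 19)/(2·23) ≡ 22/17. 17⁻¹ ≡ 12 (mod 29) since 17·12 = 204 ≡ 1, so λ ≡ 22·12 ≡ 3.
  x = λ² - 1 - 1 = 9 - 2 ≡ 7; y = λ·(1 - 7) - 23 ≡ 17. → (7, 17)
3B: (7, 17) + (1, 23). λ = (23 - 17)/(1 - 7) ≡ 6/23 mod 29. 23⁻¹ ≡ 24 (mod 29) since 23·24 = 552 ≡ 1, so λ ≡ 28.
  x = λ² - 7 - 1 = 784 - 8 ≡ 22; y = λ·(7 - 22) - 17 ≡ 27. → (22, 27)
3B = (22, 27).
Finally 3A + 3B:
(7, 12) + (22, 27). λ = (27 - 12)/(22 - 7) ≡ 15/15 mod 29. 15⁻¹ ≡ 2 (mod 29) since 15·2 = 30 ≡ 1, so λ ≡ 1.
  x = λ² - 7 - 22 = 1 - 29 ≡ 1; y = λ·(7 - 1) - 12 ≡ 23. → (1, 23)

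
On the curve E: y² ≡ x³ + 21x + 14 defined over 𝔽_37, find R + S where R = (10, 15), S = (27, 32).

(10, 15) + (27, 32). λ = (32 - 15)/(27 - 10) ≡ 17/17 mod 37. 17⁻¹ ≡ 24 (mod 37), so λ ≡ 1.
  x = λ² - 10 - 27 = 1 - 37 ≡ 1; y = λ·(10 - 1) - 15 ≡ 31. → (1, 31)

(1, 31)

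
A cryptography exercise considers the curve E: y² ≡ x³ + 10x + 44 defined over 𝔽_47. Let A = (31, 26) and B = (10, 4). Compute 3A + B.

(39, 4)

First 3A:
Repeated addition: build up to 3A.
2A: tangent at (31, 26): λ = (3·31² + 10)/(2·26) ≡ 26/5. 5⁻¹ ≡ 19 (mod 47) since 5·19 = 95 ≡ 1, so λ ≡ 26·19 ≡ 24.
  x = λ² - 31 - 31 = 576 - 62 ≡ 44; y = λ·(31 - 44) - 26 ≡ 38. → (44, 38)
3A: (44, 38) + (31, 26). λ = (26 - 38)/(31 - 44) ≡ 35/34 mod 47. 34⁻¹ ≡ 18 (mod 47), so λ ≡ 19.
  x = λ² - 44 - 31 = 361 - 75 ≡ 4; y = λ·(44 - 4) - 38 ≡ 17. → (4, 17)
3A = (4, 17).
Finally 3A + B:
(4, 17) + (10, 4). λ = (4 - 17)/(10 - 4) ≡ 34/6 mod 47. 6⁻¹ ≡ 8 (mod 47), so λ ≡ 37.
  x = λ² - 4 - 10 = 1369 - 14 ≡ 39; y = λ·(4 - 39) - 17 ≡ 4. → (39, 4)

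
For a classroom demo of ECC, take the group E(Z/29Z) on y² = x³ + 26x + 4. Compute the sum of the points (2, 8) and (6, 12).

(2, 8) + (6, 12). λ = (12 - 8)/(6 - 2) ≡ 4/4 mod 29. 4⁻¹ ≡ 22 (mod 29), so λ ≡ 1.
  x = λ² - 2 - 6 = 1 - 8 ≡ 22; y = λ·(2 - 22) - 8 ≡ 1. → (22, 1)

(22, 1)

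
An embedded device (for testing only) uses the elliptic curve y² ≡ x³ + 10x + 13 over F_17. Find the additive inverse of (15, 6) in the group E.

(15, 11)

-(15, 6) = (15, -6 mod 17) = (15, 11).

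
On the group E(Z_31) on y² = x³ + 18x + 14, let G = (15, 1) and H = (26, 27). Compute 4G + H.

(10, 27)

First 4G:
Double-and-add on 4 = (100)₂. Start with G = (15, 1) for the leading 1-bit.
double: tangent at (15, 1): λ = (3·15² + 18)/(2·1) ≡ 11/2. 2⁻¹ ≡ 16 (mod 31) since 2·16 = 32 ≡ 1, so λ ≡ 11·16 ≡ 21.
  x = λ² - 15 - 15 = 441 - 30 ≡ 8; y = λ·(15 - 8) - 1 ≡ 22. → (8, 22)
double: tangent at (8, 22): λ = (3·8² + 18)/(2·22) ≡ 24/13. 13⁻¹ ≡ 12 (mod 31) since 13·12 = 156 ≡ 1, so λ ≡ 24·12 ≡ 9.
  x = λ² - 8 - 8 = 81 - 16 ≡ 3; y = λ·(8 - 3) - 22 ≡ 23. → (3, 23)
4G = (3, 23).
Finally 4G + H:
(3, 23) + (26, 27). λ = (27 - 23)/(26 - 3) ≡ 4/23 mod 31. 23⁻¹ ≡ 27 (mod 31) since 23·27 = 621 ≡ 1, so λ ≡ 15.
  x = λ² - 3 - 26 = 225 - 29 ≡ 10; y = λ·(3 - 10) - 23 ≡ 27. → (10, 27)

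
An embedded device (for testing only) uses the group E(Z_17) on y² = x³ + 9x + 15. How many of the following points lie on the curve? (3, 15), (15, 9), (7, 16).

(3, 15): 15² ≡ 4, rhs ≡ 1 → off.
(15, 9): 9² ≡ 13, rhs ≡ 6 → off.
(7, 16): 16² ≡ 1, rhs ≡ 13 → off.

0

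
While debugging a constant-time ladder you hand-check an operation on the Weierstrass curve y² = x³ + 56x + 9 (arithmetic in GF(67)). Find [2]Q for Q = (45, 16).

tangent at (45, 16): λ = (3·45² + 56)/(2·16) ≡ 34/32. 32⁻¹ ≡ 44 (mod 67), so λ ≡ 34·44 ≡ 22.
  x = λ² - 45 - 45 = 484 - 90 ≡ 59; y = λ·(45 - 59) - 16 ≡ 11. → (59, 11)

(59, 11)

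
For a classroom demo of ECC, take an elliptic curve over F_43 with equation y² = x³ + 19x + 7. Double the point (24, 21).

(36, 2)

tangent at (24, 21): λ = (3·24² + 19)/(2·21) ≡ 27/42. 42⁻¹ ≡ 42 (mod 43), so λ ≡ 27·42 ≡ 16.
  x = λ² - 24 - 24 = 256 - 48 ≡ 36; y = λ·(24 - 36) - 21 ≡ 2. → (36, 2)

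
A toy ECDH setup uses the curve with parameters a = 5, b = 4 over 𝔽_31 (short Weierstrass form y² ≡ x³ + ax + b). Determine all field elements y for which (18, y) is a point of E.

x³ + 5x + 4 = 5926 ≡ 5 (mod 31).
Square roots of 5 mod 31: 6 and 25 (since 6² = 36 ≡ 5).

6, 25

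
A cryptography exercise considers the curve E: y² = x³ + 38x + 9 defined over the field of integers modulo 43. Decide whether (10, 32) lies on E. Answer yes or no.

y² = 32² ≡ 35; x³ + 38x + 9 = 1389 ≡ 13 (mod 43). 35 ≠ 13.

no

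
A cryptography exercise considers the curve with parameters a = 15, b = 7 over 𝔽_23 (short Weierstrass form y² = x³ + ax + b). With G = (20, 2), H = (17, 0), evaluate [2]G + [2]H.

First 2G:
Repeated addition: build up to 2G.
2G: tangent at (20, 2): λ = (3·20² + 15)/(2·2) ≡ 19/4. 4⁻¹ ≡ 6 (mod 23), so λ ≡ 19·6 ≡ 22.
  x = λ² - 20 - 20 = 484 - 40 ≡ 7; y = λ·(20 - 7) - 2 ≡ 8. → (7, 8)
2G = (7, 8).
Next 2H:
Repeated addition: build up to 2H.
2H: (17, 0) + (17, 0): same x and y₁ ≡ -y₂, so the sum is the point at infinity.
2H = the point at infinity.
Finally 2G + 2H:
(7, 8) + the point at infinity = (7, 8) (identity).

(7, 8)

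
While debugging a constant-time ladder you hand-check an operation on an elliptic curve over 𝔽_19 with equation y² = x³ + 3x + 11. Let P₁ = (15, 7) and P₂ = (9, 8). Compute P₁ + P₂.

(15, 7) + (9, 8). λ = (8 - 7)/(9 - 15) ≡ 1/13 mod 19. 13⁻¹ ≡ 3 (mod 19) since 13·3 = 39 ≡ 1, so λ ≡ 3.
  x = λ² - 15 - 9 = 9 - 24 ≡ 4; y = λ·(15 - 4) - 7 ≡ 7. → (4, 7)

(4, 7)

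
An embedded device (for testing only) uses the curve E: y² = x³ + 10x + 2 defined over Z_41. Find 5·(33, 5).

Write P = (33, 5).
Double-and-add on 5 = (101)₂. Start with P = (33, 5) for the leading 1-bit.
double: tangent at (33, 5): λ = (3·33² + 10)/(2·5) ≡ 38/10. 10⁻¹ ≡ 37 (mod 41), so λ ≡ 38·37 ≡ 12.
  x = λ² - 33 - 33 = 144 - 66 ≡ 37; y = λ·(33 - 37) - 5 ≡ 29. → (37, 29)
double: tangent at (37, 29): λ = (3·37² + 10)/(2·29) ≡ 17/17. 17⁻¹ ≡ 29 (mod 41), so λ ≡ 17·29 ≡ 1.
  x = λ² - 37 - 37 = 1 - 74 ≡ 9; y = λ·(37 - 9) - 29 ≡ 40. → (9, 40)
add P: (9, 40) + (33, 5). λ = (5 - 40)/(33 - 9) ≡ 6/24 mod 41. 24⁻¹ ≡ 12 (mod 41) since 24·12 = 288 ≡ 1, so λ ≡ 31.
  x = λ² - 9 - 33 = 961 - 42 ≡ 17; y = λ·(9 - 17) - 40 ≡ 40. → (17, 40)

(17, 40)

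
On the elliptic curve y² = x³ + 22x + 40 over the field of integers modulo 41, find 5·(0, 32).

(22, 26)

Write Q = (0, 32).
Double-and-add on 5 = (101)₂. Start with Q = (0, 32) for the leading 1-bit.
double: tangent at (0, 32): λ = (3·0² + 22)/(2·32) ≡ 22/23. 23⁻¹ ≡ 25 (mod 41), so λ ≡ 22·25 ≡ 17.
  x = λ² - 0 - 0 = 289 - 0 ≡ 2; y = λ·(0 - 2) - 32 ≡ 16. → (2, 16)
double: tangent at (2, 16): λ = (3·2² + 22)/(2·16) ≡ 34/32. 32⁻¹ ≡ 9 (mod 41), so λ ≡ 34·9 ≡ 19.
  x = λ² - 2 - 2 = 361 - 4 ≡ 29; y = λ·(2 - 29) - 16 ≡ 4. → (29, 4)
add Q: (29, 4) + (0, 32). λ = (32 - 4)/(0 - 29) ≡ 28/12 mod 41. 12⁻¹ ≡ 24 (mod 41), so λ ≡ 16.
  x = λ² - 29 - 0 = 256 - 29 ≡ 22; y = λ·(29 - 22) - 4 ≡ 26. → (22, 26)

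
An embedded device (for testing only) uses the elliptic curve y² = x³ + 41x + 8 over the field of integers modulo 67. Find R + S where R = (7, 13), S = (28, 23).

(38, 52)

(7, 13) + (28, 23). λ = (23 - 13)/(28 - 7) ≡ 10/21 mod 67. 21⁻¹ ≡ 16 (mod 67) since 21·16 = 336 ≡ 1, so λ ≡ 26.
  x = λ² - 7 - 28 = 676 - 35 ≡ 38; y = λ·(7 - 38) - 13 ≡ 52. → (38, 52)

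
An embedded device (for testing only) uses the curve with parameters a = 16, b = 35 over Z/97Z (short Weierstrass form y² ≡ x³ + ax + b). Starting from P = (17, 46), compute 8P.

Repeated addition: build up to 8P.
2P: tangent at (17, 46): λ = (3·17² + 16)/(2·46) ≡ 10/92. 92⁻¹ ≡ 58 (mod 97) since 92·58 = 5336 ≡ 1, so λ ≡ 10·58 ≡ 95.
  x = λ² - 17 - 17 = 9025 - 34 ≡ 67; y = λ·(17 - 67) - 46 ≡ 54. → (67, 54)
3P: (67, 54) + (17, 46). λ = (46 - 54)/(17 - 67) ≡ 89/47 mod 97. 47⁻¹ ≡ 64 (mod 97) since 47·64 = 3008 ≡ 1, so λ ≡ 70.
  x = λ² - 67 - 17 = 4900 - 84 ≡ 63; y = λ·(67 - 63) - 54 ≡ 32. → (63, 32)
4P: (63, 32) + (17, 46). λ = (46 - 32)/(17 - 63) ≡ 14/51 mod 97. 51⁻¹ ≡ 78 (mod 97), so λ ≡ 25.
  x = λ² - 63 - 17 = 625 - 80 ≡ 60; y = λ·(63 - 60) - 32 ≡ 43. → (60, 43)
5P: (60, 43) + (17, 46). λ = (46 - 43)/(17 - 60) ≡ 3/54 mod 97. 54⁻¹ ≡ 9 (mod 97), so λ ≡ 27.
  x = λ² - 60 - 17 = 729 - 77 ≡ 70; y = λ·(60 - 70) - 43 ≡ 75. → (70, 75)
6P: (70, 75) + (17, 46). λ = (46 - 75)/(17 - 70) ≡ 68/44 mod 97. 44⁻¹ ≡ 86 (mod 97), so λ ≡ 28.
  x = λ² - 70 - 17 = 784 - 87 ≡ 18; y = λ·(70 - 18) - 75 ≡ 23. → (18, 23)
7P: (18, 23) + (17, 46). λ = (46 - 23)/(17 - 18) ≡ 23/96 mod 97. 96⁻¹ ≡ 96 (mod 97), so λ ≡ 74.
  x = λ² - 18 - 17 = 5476 - 35 ≡ 9; y = λ·(18 - 9) - 23 ≡ 61. → (9, 61)
8P: (9, 61) + (17, 46). λ = (46 - 61)/(17 - 9) ≡ 82/8 mod 97. 8⁻¹ ≡ 85 (mod 97) since 8·85 = 680 ≡ 1, so λ ≡ 83.
  x = λ² - 9 - 17 = 6889 - 26 ≡ 73; y = λ·(9 - 73) - 61 ≡ 59. → (73, 59)

(73, 59)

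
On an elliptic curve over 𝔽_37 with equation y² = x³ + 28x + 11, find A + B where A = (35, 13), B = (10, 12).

(1, 15)

(35, 13) + (10, 12). λ = (12 - 13)/(10 - 35) ≡ 36/12 mod 37. 12⁻¹ ≡ 34 (mod 37), so λ ≡ 3.
  x = λ² - 35 - 10 = 9 - 45 ≡ 1; y = λ·(35 - 1) - 13 ≡ 15. → (1, 15)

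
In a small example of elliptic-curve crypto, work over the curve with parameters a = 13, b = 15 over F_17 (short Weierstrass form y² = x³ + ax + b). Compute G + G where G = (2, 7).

(5, 1)

tangent at (2, 7): λ = (3·2² + 13)/(2·7) ≡ 8/14. 14⁻¹ ≡ 11 (mod 17), so λ ≡ 8·11 ≡ 3.
  x = λ² - 2 - 2 = 9 - 4 ≡ 5; y = λ·(2 - 5) - 7 ≡ 1. → (5, 1)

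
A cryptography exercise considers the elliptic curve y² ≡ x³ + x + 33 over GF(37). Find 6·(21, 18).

(34, 22)

Write P = (21, 18).
Double-and-add on 6 = (110)₂. Start with P = (21, 18) for the leading 1-bit.
double: tangent at (21, 18): λ = (3·21² + 1)/(2·18) ≡ 29/36. 36⁻¹ ≡ 36 (mod 37) since 36·36 = 1296 ≡ 1, so λ ≡ 29·36 ≡ 8.
  x = λ² - 21 - 21 = 64 - 42 ≡ 22; y = λ·(21 - 22) - 18 ≡ 11. → (22, 11)
add P: (22, 11) + (21, 18). λ = (18 - 11)/(21 - 22) ≡ 7/36 mod 37. 36⁻¹ ≡ 36 (mod 37) since 36·36 = 1296 ≡ 1, so λ ≡ 30.
  x = λ² - 22 - 21 = 900 - 43 ≡ 6; y = λ·(22 - 6) - 11 ≡ 25. → (6, 25)
double: tangent at (6, 25): λ = (3·6² + 1)/(2·25) ≡ 35/13. 13⁻¹ ≡ 20 (mod 37) since 13·20 = 260 ≡ 1, so λ ≡ 35·20 ≡ 34.
  x = λ² - 6 - 6 = 1156 - 12 ≡ 34; y = λ·(6 - 34) - 25 ≡ 22. → (34, 22)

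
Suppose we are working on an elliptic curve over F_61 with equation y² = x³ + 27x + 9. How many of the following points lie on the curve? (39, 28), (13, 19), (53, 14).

3

(39, 28): 28² ≡ 52, rhs ≡ 52 → on.
(13, 19): 19² ≡ 56, rhs ≡ 56 → on.
(53, 14): 14² ≡ 13, rhs ≡ 13 → on.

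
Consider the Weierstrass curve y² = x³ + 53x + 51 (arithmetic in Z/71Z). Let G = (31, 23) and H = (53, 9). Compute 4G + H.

First 4G:
Double-and-add on 4 = (100)₂. Start with G = (31, 23) for the leading 1-bit.
double: tangent at (31, 23): λ = (3·31² + 53)/(2·23) ≡ 25/46. 46⁻¹ ≡ 17 (mod 71), so λ ≡ 25·17 ≡ 70.
  x = λ² - 31 - 31 = 4900 - 62 ≡ 10; y = λ·(31 - 10) - 23 ≡ 27. → (10, 27)
double: tangent at (10, 27): λ = (3·10² + 53)/(2·27) ≡ 69/54. 54⁻¹ ≡ 25 (mod 71), so λ ≡ 69·25 ≡ 21.
  x = λ² - 10 - 10 = 441 - 20 ≡ 66; y = λ·(10 - 66) - 27 ≡ 4. → (66, 4)
4G = (66, 4).
Finally 4G + H:
(66, 4) + (53, 9). λ = (9 - 4)/(53 - 66) ≡ 5/58 mod 71. 58⁻¹ ≡ 60 (mod 71), so λ ≡ 16.
  x = λ² - 66 - 53 = 256 - 119 ≡ 66; y = λ·(66 - 66) - 4 ≡ 67. → (66, 67)

(66, 67)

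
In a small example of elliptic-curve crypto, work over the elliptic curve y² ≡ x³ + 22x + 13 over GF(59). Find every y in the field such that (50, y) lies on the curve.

x³ + 22x + 13 = 126113 ≡ 30 (mod 59).
30 is a non-residue mod 59; no y exists.

none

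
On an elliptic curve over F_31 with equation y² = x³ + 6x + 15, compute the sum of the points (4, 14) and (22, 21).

(24, 23)

(4, 14) + (22, 21). λ = (21 - 14)/(22 - 4) ≡ 7/18 mod 31. 18⁻¹ ≡ 19 (mod 31), so λ ≡ 9.
  x = λ² - 4 - 22 = 81 - 26 ≡ 24; y = λ·(4 - 24) - 14 ≡ 23. → (24, 23)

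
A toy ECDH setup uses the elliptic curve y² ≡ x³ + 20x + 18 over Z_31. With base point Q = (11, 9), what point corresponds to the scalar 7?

(11, 9)

Double-and-add on 7 = (111)₂. Start with Q = (11, 9) for the leading 1-bit.
double: tangent at (11, 9): λ = (3·11² + 20)/(2·9) ≡ 11/18. 18⁻¹ ≡ 19 (mod 31), so λ ≡ 11·19 ≡ 23.
  x = λ² - 11 - 11 = 529 - 22 ≡ 11; y = λ·(11 - 11) - 9 ≡ 22. → (11, 22)
add Q: (11, 22) + (11, 9): same x and y₁ ≡ -y₂, so the sum is the point at infinity.
double: the point at infinity + the point at infinity = the point at infinity (identity).
add Q: the point at infinity + (11, 9) = (11, 9) (identity).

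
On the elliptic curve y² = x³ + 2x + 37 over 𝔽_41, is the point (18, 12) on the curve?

no

y² = 12² ≡ 21; x³ + 2x + 37 = 5905 ≡ 1 (mod 41). 21 ≠ 1.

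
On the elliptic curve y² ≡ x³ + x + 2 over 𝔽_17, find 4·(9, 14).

Write Q = (9, 14).
Repeated addition: build up to 4Q.
2Q: tangent at (9, 14): λ = (3·9² + 1)/(2·14) ≡ 6/11. 11⁻¹ ≡ 14 (mod 17) since 11·14 = 154 ≡ 1, so λ ≡ 6·14 ≡ 16.
  x = λ² - 9 - 9 = 256 - 18 ≡ 0; y = λ·(9 - 0) - 14 ≡ 11. → (0, 11)
3Q: (0, 11) + (9, 14). λ = (14 - 11)/(9 - 0) ≡ 3/9 mod 17. 9⁻¹ ≡ 2 (mod 17), so λ ≡ 6.
  x = λ² - 0 - 9 = 36 - 9 ≡ 10; y = λ·(0 - 10) - 11 ≡ 14. → (10, 14)
4Q: (10, 14) + (9, 14). λ = (14 - 14)/(9 - 10) ≡ 0/16 mod 17. 16⁻¹ ≡ 16 (mod 17) since 16·16 = 256 ≡ 1, so λ ≡ 0.
  x = λ² - 10 - 9 = 0 - 19 ≡ 15; y = λ·(10 - 15) - 14 ≡ 3. → (15, 3)

(15, 3)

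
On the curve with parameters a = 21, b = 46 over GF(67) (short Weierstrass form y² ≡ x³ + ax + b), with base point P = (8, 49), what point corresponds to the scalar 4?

(8, 18)

Repeated addition: build up to 4P.
2P: tangent at (8, 49): λ = (3·8² + 21)/(2·49) ≡ 12/31. 31⁻¹ ≡ 13 (mod 67), so λ ≡ 12·13 ≡ 22.
  x = λ² - 8 - 8 = 484 - 16 ≡ 66; y = λ·(8 - 66) - 49 ≡ 15. → (66, 15)
3P: (66, 15) + (8, 49). λ = (49 - 15)/(8 - 66) ≡ 34/9 mod 67. 9⁻¹ ≡ 15 (mod 67), so λ ≡ 41.
  x = λ² - 66 - 8 = 1681 - 74 ≡ 66; y = λ·(66 - 66) - 15 ≡ 52. → (66, 52)
4P: (66, 52) + (8, 49). λ = (49 - 52)/(8 - 66) ≡ 64/9 mod 67. 9⁻¹ ≡ 15 (mod 67), so λ ≡ 22.
  x = λ² - 66 - 8 = 484 - 74 ≡ 8; y = λ·(66 - 8) - 52 ≡ 18. → (8, 18)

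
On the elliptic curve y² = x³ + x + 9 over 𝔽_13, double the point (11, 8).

(4, 5)

tangent at (11, 8): λ = (3·11² + 1)/(2·8) ≡ 0/3. 3⁻¹ ≡ 9 (mod 13) since 3·9 = 27 ≡ 1, so λ ≡ 0·9 ≡ 0.
  x = λ² - 11 - 11 = 0 - 22 ≡ 4; y = λ·(11 - 4) - 8 ≡ 5. → (4, 5)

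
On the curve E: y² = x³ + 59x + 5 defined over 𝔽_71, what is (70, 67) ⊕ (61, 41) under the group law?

(70, 67) + (61, 41). λ = (41 - 67)/(61 - 70) ≡ 45/62 mod 71. 62⁻¹ ≡ 63 (mod 71), so λ ≡ 66.
  x = λ² - 70 - 61 = 4356 - 131 ≡ 36; y = λ·(70 - 36) - 67 ≡ 47. → (36, 47)

(36, 47)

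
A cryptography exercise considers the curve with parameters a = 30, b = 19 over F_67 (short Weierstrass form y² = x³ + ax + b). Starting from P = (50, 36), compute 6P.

(24, 15)

Double-and-add on 6 = (110)₂. Start with P = (50, 36) for the leading 1-bit.
double: tangent at (50, 36): λ = (3·50² + 30)/(2·36) ≡ 26/5. 5⁻¹ ≡ 27 (mod 67), so λ ≡ 26·27 ≡ 32.
  x = λ² - 50 - 50 = 1024 - 100 ≡ 53; y = λ·(50 - 53) - 36 ≡ 2. → (53, 2)
add P: (53, 2) + (50, 36). λ = (36 - 2)/(50 - 53) ≡ 34/64 mod 67. 64⁻¹ ≡ 22 (mod 67), so λ ≡ 11.
  x = λ² - 53 - 50 = 121 - 103 ≡ 18; y = λ·(53 - 18) - 2 ≡ 48. → (18, 48)
double: tangent at (18, 48): λ = (3·18² + 30)/(2·48) ≡ 64/29. 29⁻¹ ≡ 37 (mod 67) since 29·37 = 1073 ≡ 1, so λ ≡ 64·37 ≡ 23.
  x = λ² - 18 - 18 = 529 - 36 ≡ 24; y = λ·(18 - 24) - 48 ≡ 15. → (24, 15)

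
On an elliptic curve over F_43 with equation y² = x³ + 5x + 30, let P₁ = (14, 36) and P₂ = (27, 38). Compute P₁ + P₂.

(14, 36) + (27, 38). λ = (38 - 36)/(27 - 14) ≡ 2/13 mod 43. 13⁻¹ ≡ 10 (mod 43) since 13·10 = 130 ≡ 1, so λ ≡ 20.
  x = λ² - 14 - 27 = 400 - 41 ≡ 15; y = λ·(14 - 15) - 36 ≡ 30. → (15, 30)

(15, 30)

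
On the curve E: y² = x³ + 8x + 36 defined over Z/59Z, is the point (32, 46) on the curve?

y² = 46² ≡ 51; x³ + 8x + 36 = 33060 ≡ 20 (mod 59). 51 ≠ 20.

no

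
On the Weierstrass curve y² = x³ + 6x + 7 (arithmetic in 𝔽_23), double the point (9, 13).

tangent at (9, 13): λ = (3·9² + 6)/(2·13) ≡ 19/3. 3⁻¹ ≡ 8 (mod 23), so λ ≡ 19·8 ≡ 14.
  x = λ² - 9 - 9 = 196 - 18 ≡ 17; y = λ·(9 - 17) - 13 ≡ 13. → (17, 13)

(17, 13)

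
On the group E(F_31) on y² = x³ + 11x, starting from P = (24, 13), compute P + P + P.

(29, 1)

Repeated addition: build up to 3P.
2P: tangent at (24, 13): λ = (3·24² + 11)/(2·13) ≡ 3/26. 26⁻¹ ≡ 6 (mod 31), so λ ≡ 3·6 ≡ 18.
  x = λ² - 24 - 24 = 324 - 48 ≡ 28; y = λ·(24 - 28) - 13 ≡ 8. → (28, 8)
3P: (28, 8) + (24, 13). λ = (13 - 8)/(24 - 28) ≡ 5/27 mod 31. 27⁻¹ ≡ 23 (mod 31) since 27·23 = 621 ≡ 1, so λ ≡ 22.
  x = λ² - 28 - 24 = 484 - 52 ≡ 29; y = λ·(28 - 29) - 8 ≡ 1. → (29, 1)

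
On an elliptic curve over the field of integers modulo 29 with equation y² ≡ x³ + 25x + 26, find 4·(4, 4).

(19, 20)

Write G = (4, 4).
Repeated addition: build up to 4G.
2G: tangent at (4, 4): λ = (3·4² + 25)/(2·4) ≡ 15/8. 8⁻¹ ≡ 11 (mod 29) since 8·11 = 88 ≡ 1, so λ ≡ 15·11 ≡ 20.
  x = λ² - 4 - 4 = 400 - 8 ≡ 15; y = λ·(4 - 15) - 4 ≡ 8. → (15, 8)
3G: (15, 8) + (4, 4). λ = (4 - 8)/(4 - 15) ≡ 25/18 mod 29. 18⁻¹ ≡ 21 (mod 29), so λ ≡ 3.
  x = λ² - 15 - 4 = 9 - 19 ≡ 19; y = λ·(15 - 19) - 8 ≡ 9. → (19, 9)
4G: (19, 9) + (4, 4). λ = (4 - 9)/(4 - 19) ≡ 24/14 mod 29. 14⁻¹ ≡ 27 (mod 29), so λ ≡ 10.
  x = λ² - 19 - 4 = 100 - 23 ≡ 19; y = λ·(19 - 19) - 9 ≡ 20. → (19, 20)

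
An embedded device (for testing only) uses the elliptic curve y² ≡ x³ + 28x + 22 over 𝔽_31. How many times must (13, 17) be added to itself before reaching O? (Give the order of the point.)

12

2P: tangent at (13, 17): λ = (3·13² + 28)/(2·17) ≡ 8/3. 3⁻¹ ≡ 21 (mod 31), so λ ≡ 8·21 ≡ 13.
  x = λ² - 13 - 13 = 169 - 26 ≡ 19; y = λ·(13 - 19) - 17 ≡ 29. → (19, 29)
3P: (19, 29) + (13, 17). λ = (17 - 29)/(13 - 19) ≡ 19/25 mod 31. 25⁻¹ ≡ 5 (mod 31), so λ ≡ 2.
  x = λ² - 19 - 13 = 4 - 32 ≡ 3; y = λ·(19 - 3) - 29 ≡ 3. → (3, 3)
4P: (3, 3) + (13, 17). λ = (17 - 3)/(13 - 3) ≡ 14/10 mod 31. 10⁻¹ ≡ 28 (mod 31) since 10·28 = 280 ≡ 1, so λ ≡ 20.
  x = λ² - 3 - 13 = 400 - 16 ≡ 12; y = λ·(3 - 12) - 3 ≡ 3. → (12, 3)
5P: (12, 3) + (13, 17). λ = (17 - 3)/(13 - 12) ≡ 14/1 mod 31. 1⁻¹ ≡ 1 (mod 31) since 1·1 = 1 ≡ 1, so λ ≡ 14.
  x = λ² - 12 - 13 = 196 - 25 ≡ 16; y = λ·(12 - 16) - 3 ≡ 3. → (16, 3)
6P: (16, 3) + (13, 17). λ = (17 - 3)/(13 - 16) ≡ 14/28 mod 31. 28⁻¹ ≡ 10 (mod 31), so λ ≡ 16.
  x = λ² - 16 - 13 = 256 - 29 ≡ 10; y = λ·(16 - 10) - 3 ≡ 0. → (10, 0)
7P: (10, 0) + (13, 17). λ = (17 - 0)/(13 - 10) ≡ 17/3 mod 31. 3⁻¹ ≡ 21 (mod 31), so λ ≡ 16.
  x = λ² - 10 - 13 = 256 - 23 ≡ 16; y = λ·(10 - 16) - 0 ≡ 28. → (16, 28)
8P: (16, 28) + (13, 17). λ = (17 - 28)/(13 - 16) ≡ 20/28 mod 31. 28⁻¹ ≡ 10 (mod 31), so λ ≡ 14.
  x = λ² - 16 - 13 = 196 - 29 ≡ 12; y = λ·(16 - 12) - 28 ≡ 28. → (12, 28)
9P: (12, 28) + (13, 17). λ = (17 - 28)/(13 - 12) ≡ 20/1 mod 31. 1⁻¹ ≡ 1 (mod 31) since 1·1 = 1 ≡ 1, so λ ≡ 20.
  x = λ² - 12 - 13 = 400 - 25 ≡ 3; y = λ·(12 - 3) - 28 ≡ 28. → (3, 28)
10P: (3, 28) + (13, 17). λ = (17 - 28)/(13 - 3) ≡ 20/10 mod 31. 10⁻¹ ≡ 28 (mod 31), so λ ≡ 2.
  x = λ² - 3 - 13 = 4 - 16 ≡ 19; y = λ·(3 - 19) - 28 ≡ 2. → (19, 2)
11P: (19, 2) + (13, 17). λ = (17 - 2)/(13 - 19) ≡ 15/25 mod 31. 25⁻¹ ≡ 5 (mod 31), so λ ≡ 13.
  x = λ² - 19 - 13 = 169 - 32 ≡ 13; y = λ·(19 - 13) - 2 ≡ 14. → (13, 14)
12P: (13, 14) + (13, 17): same x and y₁ ≡ -y₂, so the sum is O.
12P = O, so the order is 12.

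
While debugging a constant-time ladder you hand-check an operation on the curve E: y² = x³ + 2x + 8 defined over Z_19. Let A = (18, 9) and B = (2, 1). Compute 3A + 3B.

First 3A:
Repeated addition: build up to 3A.
2A: tangent at (18, 9): λ = (3·18² + 2)/(2·9) ≡ 5/18. 18⁻¹ ≡ 18 (mod 19), so λ ≡ 5·18 ≡ 14.
  x = λ² - 18 - 18 = 196 - 36 ≡ 8; y = λ·(18 - 8) - 9 ≡ 17. → (8, 17)
3A: (8, 17) + (18, 9). λ = (9 - 17)/(18 - 8) ≡ 11/10 mod 19. 10⁻¹ ≡ 2 (mod 19), so λ ≡ 3.
  x = λ² - 8 - 18 = 9 - 26 ≡ 2; y = λ·(8 - 2) - 17 ≡ 1. → (2, 1)
3A = (2, 1).
Next 3B:
Repeated addition: build up to 3B.
2B: tangent at (2, 1): λ = (3·2² + 2)/(2·1) ≡ 14/2. 2⁻¹ ≡ 10 (mod 19), so λ ≡ 14·10 ≡ 7.
  x = λ² - 2 - 2 = 49 - 4 ≡ 7; y = λ·(2 - 7) - 1 ≡ 2. → (7, 2)
3B: (7, 2) + (2, 1). λ = (1 - 2)/(2 - 7) ≡ 18/14 mod 19. 14⁻¹ ≡ 15 (mod 19) since 14·15 = 210 ≡ 1, so λ ≡ 4.
  x = λ² - 7 - 2 = 16 - 9 ≡ 7; y = λ·(7 - 7) - 2 ≡ 17. → (7, 17)
3B = (7, 17).
Finally 3A + 3B:
(2, 1) + (7, 17). λ = (17 - 1)/(7 - 2) ≡ 16/5 mod 19. 5⁻¹ ≡ 4 (mod 19), so λ ≡ 7.
  x = λ² - 2 - 7 = 49 - 9 ≡ 2; y = λ·(2 - 2) - 1 ≡ 18. → (2, 18)

(2, 18)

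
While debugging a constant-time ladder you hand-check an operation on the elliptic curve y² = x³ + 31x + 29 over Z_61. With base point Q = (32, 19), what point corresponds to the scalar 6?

(10, 34)

Double-and-add on 6 = (110)₂. Start with Q = (32, 19) for the leading 1-bit.
double: tangent at (32, 19): λ = (3·32² + 31)/(2·19) ≡ 53/38. 38⁻¹ ≡ 53 (mod 61), so λ ≡ 53·53 ≡ 3.
  x = λ² - 32 - 32 = 9 - 64 ≡ 6; y = λ·(32 - 6) - 19 ≡ 59. → (6, 59)
add Q: (6, 59) + (32, 19). λ = (19 - 59)/(32 - 6) ≡ 21/26 mod 61. 26⁻¹ ≡ 54 (mod 61) since 26·54 = 1404 ≡ 1, so λ ≡ 36.
  x = λ² - 6 - 32 = 1296 - 38 ≡ 38; y = λ·(6 - 38) - 59 ≡ 9. → (38, 9)
double: tangent at (38, 9): λ = (3·38² + 31)/(2·9) ≡ 32/18. 18⁻¹ ≡ 17 (mod 61), so λ ≡ 32·17 ≡ 56.
  x = λ² - 38 - 38 = 3136 - 76 ≡ 10; y = λ·(38 - 10) - 9 ≡ 34. → (10, 34)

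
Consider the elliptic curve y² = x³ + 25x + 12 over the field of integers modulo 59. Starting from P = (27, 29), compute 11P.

Repeated addition: build up to 11P.
2P: tangent at (27, 29): λ = (3·27² + 25)/(2·29) ≡ 29/58. 58⁻¹ ≡ 58 (mod 59) since 58·58 = 3364 ≡ 1, so λ ≡ 29·58 ≡ 30.
  x = λ² - 27 - 27 = 900 - 54 ≡ 20; y = λ·(27 - 20) - 29 ≡ 4. → (20, 4)
3P: (20, 4) + (27, 29). λ = (29 - 4)/(27 - 20) ≡ 25/7 mod 59. 7⁻¹ ≡ 17 (mod 59), so λ ≡ 12.
  x = λ² - 20 - 27 = 144 - 47 ≡ 38; y = λ·(20 - 38) - 4 ≡ 16. → (38, 16)
4P: (38, 16) + (27, 29). λ = (29 - 16)/(27 - 38) ≡ 13/48 mod 59. 48⁻¹ ≡ 16 (mod 59) since 48·16 = 768 ≡ 1, so λ ≡ 31.
  x = λ² - 38 - 27 = 961 - 65 ≡ 11; y = λ·(38 - 11) - 16 ≡ 54. → (11, 54)
5P: (11, 54) + (27, 29). λ = (29 - 54)/(27 - 11) ≡ 34/16 mod 59. 16⁻¹ ≡ 48 (mod 59), so λ ≡ 39.
  x = λ² - 11 - 27 = 1521 - 38 ≡ 8; y = λ·(11 - 8) - 54 ≡ 4. → (8, 4)
6P: (8, 4) + (27, 29). λ = (29 - 4)/(27 - 8) ≡ 25/19 mod 59. 19⁻¹ ≡ 28 (mod 59), so λ ≡ 51.
  x = λ² - 8 - 27 = 2601 - 35 ≡ 29; y = λ·(8 - 29) - 4 ≡ 46. → (29, 46)
7P: (29, 46) + (27, 29). λ = (29 - 46)/(27 - 29) ≡ 42/57 mod 59. 57⁻¹ ≡ 29 (mod 59) since 57·29 = 1653 ≡ 1, so λ ≡ 38.
  x = λ² - 29 - 27 = 1444 - 56 ≡ 31; y = λ·(29 - 31) - 46 ≡ 55. → (31, 55)
8P: (31, 55) + (27, 29). λ = (29 - 55)/(27 - 31) ≡ 33/55 mod 59. 55⁻¹ ≡ 44 (mod 59) since 55·44 = 2420 ≡ 1, so λ ≡ 36.
  x = λ² - 31 - 27 = 1296 - 58 ≡ 58; y = λ·(31 - 58) - 55 ≡ 35. → (58, 35)
9P: (58, 35) + (27, 29). λ = (29 - 35)/(27 - 58) ≡ 53/28 mod 59. 28⁻¹ ≡ 19 (mod 59), so λ ≡ 4.
  x = λ² - 58 - 27 = 16 - 85 ≡ 49; y = λ·(58 - 49) - 35 ≡ 1. → (49, 1)
10P: (49, 1) + (27, 29). λ = (29 - 1)/(27 - 49) ≡ 28/37 mod 59. 37⁻¹ ≡ 8 (mod 59) since 37·8 = 296 ≡ 1, so λ ≡ 47.
  x = λ² - 49 - 27 = 2209 - 76 ≡ 9; y = λ·(49 - 9) - 1 ≡ 50. → (9, 50)
11P: (9, 50) + (27, 29). λ = (29 - 50)/(27 - 9) ≡ 38/18 mod 59. 18⁻¹ ≡ 23 (mod 59) since 18·23 = 414 ≡ 1, so λ ≡ 48.
  x = λ² - 9 - 27 = 2304 - 36 ≡ 26; y = λ·(9 - 26) - 50 ≡ 19. → (26, 19)

(26, 19)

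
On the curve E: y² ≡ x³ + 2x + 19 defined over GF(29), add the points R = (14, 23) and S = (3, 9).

(28, 4)

(14, 23) + (3, 9). λ = (9 - 23)/(3 - 14) ≡ 15/18 mod 29. 18⁻¹ ≡ 21 (mod 29), so λ ≡ 25.
  x = λ² - 14 - 3 = 625 - 17 ≡ 28; y = λ·(14 - 28) - 23 ≡ 4. → (28, 4)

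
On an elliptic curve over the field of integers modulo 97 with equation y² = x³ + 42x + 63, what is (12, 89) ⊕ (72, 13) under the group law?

(9, 43)

(12, 89) + (72, 13). λ = (13 - 89)/(72 - 12) ≡ 21/60 mod 97. 60⁻¹ ≡ 76 (mod 97), so λ ≡ 44.
  x = λ² - 12 - 72 = 1936 - 84 ≡ 9; y = λ·(12 - 9) - 89 ≡ 43. → (9, 43)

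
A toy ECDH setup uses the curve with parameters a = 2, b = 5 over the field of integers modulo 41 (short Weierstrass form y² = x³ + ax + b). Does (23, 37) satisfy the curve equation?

y² = 37² ≡ 16; x³ + 2x + 5 = 12218 ≡ 0 (mod 41). 16 ≠ 0.

no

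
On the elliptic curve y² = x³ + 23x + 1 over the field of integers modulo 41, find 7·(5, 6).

Write P = (5, 6).
Double-and-add on 7 = (111)₂. Start with P = (5, 6) for the leading 1-bit.
double: tangent at (5, 6): λ = (3·5² + 23)/(2·6) ≡ 16/12. 12⁻¹ ≡ 24 (mod 41) since 12·24 = 288 ≡ 1, so λ ≡ 16·24 ≡ 15.
  x = λ² - 5 - 5 = 225 - 10 ≡ 10; y = λ·(5 - 10) - 6 ≡ 1. → (10, 1)
add P: (10, 1) + (5, 6). λ = (6 - 1)/(5 - 10) ≡ 5/36 mod 41. 36⁻¹ ≡ 8 (mod 41), so λ ≡ 40.
  x = λ² - 10 - 5 = 1600 - 15 ≡ 27; y = λ·(10 - 27) - 1 ≡ 16. → (27, 16)
double: tangent at (27, 16): λ = (3·27² + 23)/(2·16) ≡ 37/32. 32⁻¹ ≡ 9 (mod 41), so λ ≡ 37·9 ≡ 5.
  x = λ² - 27 - 27 = 25 - 54 ≡ 12; y = λ·(27 - 12) - 16 ≡ 18. → (12, 18)
add P: (12, 18) + (5, 6). λ = (6 - 18)/(5 - 12) ≡ 29/34 mod 41. 34⁻¹ ≡ 35 (mod 41) since 34·35 = 1190 ≡ 1, so λ ≡ 31.
  x = λ² - 12 - 5 = 961 - 17 ≡ 1; y = λ·(12 - 1) - 18 ≡ 36. → (1, 36)

(1, 36)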